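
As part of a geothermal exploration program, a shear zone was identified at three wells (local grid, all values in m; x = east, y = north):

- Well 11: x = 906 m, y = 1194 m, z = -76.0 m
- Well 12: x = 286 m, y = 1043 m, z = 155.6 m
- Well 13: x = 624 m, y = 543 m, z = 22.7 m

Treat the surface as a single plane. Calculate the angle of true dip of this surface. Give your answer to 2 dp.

20.63°

Let the plane be z = a·x + b·y + c.
Well 12−Well 11: −620a − 151b = 231.6;  Well 13−Well 11: −282a − 651b = 98.7.
Solving gives a = −0.37633, b = 0.01140.
Gradient magnitude |∇z| = √(a² + b²) = √(0.14162 + 0.00013) = 0.37650.
True dip = arctan(0.37650) = 20.63°, dipping toward E (azimuth ≈ 092°).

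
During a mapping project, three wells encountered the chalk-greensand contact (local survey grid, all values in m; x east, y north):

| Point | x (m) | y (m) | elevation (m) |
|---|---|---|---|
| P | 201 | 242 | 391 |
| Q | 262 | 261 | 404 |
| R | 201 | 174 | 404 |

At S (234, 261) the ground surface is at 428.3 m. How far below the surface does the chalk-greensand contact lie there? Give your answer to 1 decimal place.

31.9 m

Let the plane be z = a·x + b·y + c.
Q−P: 61a + 19b = 13;  R−P: 0a − 68b = 13.
Solving gives a = 0.27266, b = −0.19118.
Then c = 391 − a·201 − b·242 = 382.46.
At (234, 261): z_contact = 63.80 − 49.90 + 382.46 = 396.37 m.
Depth below ground = 428.3 − 396.37 = 31.9 m.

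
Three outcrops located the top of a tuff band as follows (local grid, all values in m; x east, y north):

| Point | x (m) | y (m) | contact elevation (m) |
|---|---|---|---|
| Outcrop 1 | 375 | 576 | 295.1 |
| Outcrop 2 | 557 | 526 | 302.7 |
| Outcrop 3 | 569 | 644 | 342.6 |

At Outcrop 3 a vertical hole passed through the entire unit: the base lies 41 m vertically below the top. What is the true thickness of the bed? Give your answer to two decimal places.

Two edge vectors: Outcrop 1→Outcrop 2 = (182, -50, 7.6), Outcrop 1→Outcrop 3 = (194, 68, 47.5).
Normal n = (Outcrop 1→Outcrop 2) × (Outcrop 1→Outcrop 3) = (-2891.8, -7170.6, 22076).
So ∂z/∂x = −n_x/n_z = 0.13099 and ∂z/∂y = −n_y/n_z = 0.32481.
|∇z| = √(a²+b²) = 0.35023, so dip δ = arctan(0.35023) = 19.30°.
True thickness = vertical thickness × cos δ = 41 × cos 19.30° = 38.70 m.

38.70 m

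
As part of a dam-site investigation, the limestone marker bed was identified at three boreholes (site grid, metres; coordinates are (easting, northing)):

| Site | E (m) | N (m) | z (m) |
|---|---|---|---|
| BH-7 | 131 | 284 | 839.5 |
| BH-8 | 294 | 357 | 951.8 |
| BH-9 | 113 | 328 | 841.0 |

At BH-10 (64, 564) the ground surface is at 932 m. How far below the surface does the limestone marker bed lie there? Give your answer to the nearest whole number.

56 m

Two edge vectors: BH-7→BH-8 = (163, 73, 112.3), BH-7→BH-9 = (-18, 44, 1.5).
Normal n = (BH-7→BH-8) × (BH-7→BH-9) = (-4831.7, -2265.9, 8486).
So ∂z/∂E = −n_x/n_z = 0.56937 and ∂z/∂N = −n_y/n_z = 0.26702.
Intercept c from BH-7: 839.5 − 74.59 − 75.83 = 689.08.
At (64, 564): z_contact = 36.4 + 150.6 + 689.08 = 876.1 m.
Depth below ground = 932 − 876.1 = 56 m.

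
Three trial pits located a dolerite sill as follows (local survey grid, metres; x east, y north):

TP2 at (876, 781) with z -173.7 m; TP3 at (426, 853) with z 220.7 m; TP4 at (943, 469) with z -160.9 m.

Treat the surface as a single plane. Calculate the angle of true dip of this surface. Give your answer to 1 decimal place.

43.4°

Let the plane be z = a·x + b·y + c.
TP3−TP2: −450a + 72b = 394.4;  TP4−TP2: 67a − 312b = 12.8.
Solving gives a = −0.91443, b = −0.23739.
Gradient magnitude |∇z| = √(a² + b²) = √(0.83618 + 0.05636) = 0.94474.
True dip = arctan(0.94474) = 43.4°, dipping toward ENE (azimuth ≈ 075°).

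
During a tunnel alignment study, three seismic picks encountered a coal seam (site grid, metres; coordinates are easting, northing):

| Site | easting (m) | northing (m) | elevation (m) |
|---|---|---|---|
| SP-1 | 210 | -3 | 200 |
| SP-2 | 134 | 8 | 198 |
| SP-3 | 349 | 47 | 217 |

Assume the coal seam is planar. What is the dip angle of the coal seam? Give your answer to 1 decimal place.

11.2°

Two edge vectors: SP-1→SP-2 = (-76, 11, -2), SP-1→SP-3 = (139, 50, 17).
Normal n = (SP-1→SP-2) × (SP-1→SP-3) = (287, 1014, -5329).
So ∂z/∂easting = −n_x/n_z = 0.05386 and ∂z/∂northing = −n_y/n_z = 0.19028.
Gradient magnitude |∇z| = √(a² + b²) = √(0.00290 + 0.03621) = 0.19775.
True dip = arctan(0.19775) = 11.2°, dipping toward SSW (azimuth ≈ 196°).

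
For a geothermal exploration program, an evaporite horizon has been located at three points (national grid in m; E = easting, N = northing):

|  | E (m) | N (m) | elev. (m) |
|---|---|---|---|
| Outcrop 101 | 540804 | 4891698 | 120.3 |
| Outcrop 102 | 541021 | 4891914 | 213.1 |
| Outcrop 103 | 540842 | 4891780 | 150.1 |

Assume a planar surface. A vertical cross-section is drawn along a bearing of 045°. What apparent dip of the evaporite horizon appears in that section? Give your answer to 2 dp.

16.88°

Two edge vectors: Outcrop 101→Outcrop 102 = (217, 216, 92.8), Outcrop 101→Outcrop 103 = (38, 82, 29.8).
Normal n = (Outcrop 101→Outcrop 102) × (Outcrop 101→Outcrop 103) = (-1172.8, -2940.2, 9586).
So ∂z/∂E = −n_x/n_z = 0.12235 and ∂z/∂N = −n_y/n_z = 0.30672.
Unit vector along 045° is (sin 45°, cos 45°) = (0.7071, 0.7071).
Slope in that direction = a·(0.7071) + b·(0.7071) = 0.30339.
Apparent dip = arctan|0.30339| = 16.88° (true dip is 18.3°, so apparent ≤ true as expected).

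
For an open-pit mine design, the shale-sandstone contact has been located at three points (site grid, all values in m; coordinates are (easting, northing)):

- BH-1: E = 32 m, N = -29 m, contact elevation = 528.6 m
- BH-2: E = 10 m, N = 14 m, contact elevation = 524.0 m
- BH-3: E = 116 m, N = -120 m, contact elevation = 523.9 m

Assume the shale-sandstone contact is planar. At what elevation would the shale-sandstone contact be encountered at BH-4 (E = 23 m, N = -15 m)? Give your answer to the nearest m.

Two edge vectors: BH-1→BH-2 = (-22, 43, -4.6), BH-1→BH-3 = (84, -91, -4.7).
Normal n = (BH-1→BH-2) × (BH-1→BH-3) = (-620.7, -489.8, -1610).
So ∂z/∂E = −n_x/n_z = −0.38553 and ∂z/∂N = −n_y/n_z = −0.30422.
Intercept c from BH-1: 528.6 + 12.34 − 8.82 = 532.11.
At (23, -15): z = −8.9 + 4.6 + 532.11 = 527.8 m.

528 m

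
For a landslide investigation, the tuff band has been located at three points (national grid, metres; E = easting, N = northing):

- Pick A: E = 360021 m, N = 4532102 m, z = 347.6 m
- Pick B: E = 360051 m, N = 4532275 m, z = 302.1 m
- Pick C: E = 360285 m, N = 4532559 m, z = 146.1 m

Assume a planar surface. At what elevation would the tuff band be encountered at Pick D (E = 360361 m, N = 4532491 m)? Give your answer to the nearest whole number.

125 m

Let the plane be z = a·E + b·N + c.
Pick B−Pick A: 30a + 173b = −45.5;  Pick C−Pick A: 264a + 457b = −201.5.
Solving gives a = −0.44008510, b = −0.18669044.
Then c = 347.6 − a·360021 − b·4532102 = 1004887.62.
At (360361, 4532491): z = −158589.5 − 846172.8 + 1004887.62 = 125.3 m.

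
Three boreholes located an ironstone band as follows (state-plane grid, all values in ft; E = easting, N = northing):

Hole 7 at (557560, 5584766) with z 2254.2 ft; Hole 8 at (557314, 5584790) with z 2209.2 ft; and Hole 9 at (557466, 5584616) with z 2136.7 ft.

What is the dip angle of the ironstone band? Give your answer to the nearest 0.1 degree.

34.1°

Two edge vectors: Hole 7→Hole 8 = (-246, 24, -45), Hole 7→Hole 9 = (-94, -150, -117.5).
Normal n = (Hole 7→Hole 8) × (Hole 7→Hole 9) = (-9570, -24675, 39156).
So ∂z/∂E = −n_x/n_z = 0.24441 and ∂z/∂N = −n_y/n_z = 0.63017.
Gradient magnitude |∇z| = √(a² + b²) = √(0.05973 + 0.39712) = 0.67591.
True dip = arctan(0.67591) = 34.1°, dipping toward SSW (azimuth ≈ 201°).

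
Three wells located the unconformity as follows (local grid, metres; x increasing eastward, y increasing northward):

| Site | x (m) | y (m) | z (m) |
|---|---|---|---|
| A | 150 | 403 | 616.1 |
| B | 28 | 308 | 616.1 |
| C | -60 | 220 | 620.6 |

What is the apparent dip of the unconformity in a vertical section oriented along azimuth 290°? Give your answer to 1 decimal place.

13.9°

Two edge vectors: A→B = (-122, -95, 0), A→C = (-210, -183, 4.5).
Normal n = (A→B) × (A→C) = (-427.5, 549, 2376).
So ∂z/∂x = −n_x/n_z = 0.17992 and ∂z/∂y = −n_y/n_z = −0.23106.
Unit vector along 290° is (sin 290°, cos 290°) = (-0.9397, 0.3420).
Slope in that direction = a·(-0.9397) + b·(0.3420) = −0.24810.
Apparent dip = arctan|0.24810| = 13.9° (true dip is 16.3°, so apparent ≤ true as expected).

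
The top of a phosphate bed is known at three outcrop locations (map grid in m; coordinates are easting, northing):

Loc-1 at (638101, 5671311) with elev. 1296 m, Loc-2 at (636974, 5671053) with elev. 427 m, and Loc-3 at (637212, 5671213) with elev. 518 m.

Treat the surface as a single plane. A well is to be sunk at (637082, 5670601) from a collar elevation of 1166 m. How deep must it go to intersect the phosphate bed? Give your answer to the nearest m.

Let the plane be z = a·easting + b·northing + c.
Loc-2−Loc-1: −1127a − 258b = −869;  Loc-3−Loc-1: −889a − 98b = −778.
Solving gives a = 0.97179522, b = −0.87679538.
Then c = 1296 − a·638101 − b·5671311 = 4353771.81.
At (637082, 5670601): z_contact = 619113.2 − 4971956.8 + 4353771.81 = 928.3 m.
Depth below ground = 1166 − 928.3 = 238 m.

238 m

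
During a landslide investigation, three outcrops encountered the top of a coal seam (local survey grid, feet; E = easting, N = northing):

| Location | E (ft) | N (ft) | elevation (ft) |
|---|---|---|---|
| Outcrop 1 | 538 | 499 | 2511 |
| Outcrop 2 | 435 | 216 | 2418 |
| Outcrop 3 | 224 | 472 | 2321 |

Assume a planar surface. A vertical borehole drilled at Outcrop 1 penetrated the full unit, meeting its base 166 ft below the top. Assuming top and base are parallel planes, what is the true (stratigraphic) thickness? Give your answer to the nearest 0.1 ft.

142.0 ft

Let the plane be z = a·E + b·N + c.
Outcrop 2−Outcrop 1: −103a − 283b = −93;  Outcrop 3−Outcrop 1: −314a − 27b = −190.
Solving gives a = 0.59547, b = 0.11189.
|∇z| = √(a²+b²) = 0.60590, so dip δ = arctan(0.60590) = 31.21°.
True thickness = vertical thickness × cos δ = 166 × cos 31.21° = 142.0 ft.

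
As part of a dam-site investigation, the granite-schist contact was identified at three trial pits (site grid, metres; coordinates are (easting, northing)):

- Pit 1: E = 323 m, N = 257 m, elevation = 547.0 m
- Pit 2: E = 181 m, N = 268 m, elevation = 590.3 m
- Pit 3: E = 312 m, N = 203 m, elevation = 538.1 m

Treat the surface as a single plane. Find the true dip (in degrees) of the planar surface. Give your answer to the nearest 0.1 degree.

20.0°

Let the plane be z = a·E + b·N + c.
Pit 2−Pit 1: −142a + 11b = 43.3;  Pit 3−Pit 1: −11a − 54b = −8.9.
Solving gives a = −0.28762, b = 0.22340.
Gradient magnitude |∇z| = √(a² + b²) = √(0.08273 + 0.04991) = 0.36419.
True dip = arctan(0.36419) = 20.0°, dipping toward SE (azimuth ≈ 128°).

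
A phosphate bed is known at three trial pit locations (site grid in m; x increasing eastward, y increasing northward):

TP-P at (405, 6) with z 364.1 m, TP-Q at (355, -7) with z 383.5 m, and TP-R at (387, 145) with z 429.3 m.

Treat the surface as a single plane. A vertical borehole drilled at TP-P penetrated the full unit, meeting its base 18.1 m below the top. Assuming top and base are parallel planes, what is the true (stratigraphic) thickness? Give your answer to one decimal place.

Let the plane be z = a·x + b·y + c.
TP-Q−TP-P: −50a − 13b = 19.4;  TP-R−TP-P: −18a + 139b = 65.2.
Solving gives a = −0.49335, b = 0.40518.
|∇z| = √(a²+b²) = 0.63840, so dip δ = arctan(0.63840) = 32.55°.
True thickness = vertical thickness × cos δ = 18.1 × cos 32.55° = 15.3 m.

15.3 m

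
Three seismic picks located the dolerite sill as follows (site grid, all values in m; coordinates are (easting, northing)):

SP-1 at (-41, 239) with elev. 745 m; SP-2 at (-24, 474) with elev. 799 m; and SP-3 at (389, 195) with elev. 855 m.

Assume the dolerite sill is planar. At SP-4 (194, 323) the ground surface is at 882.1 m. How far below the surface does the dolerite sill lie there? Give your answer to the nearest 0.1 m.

Let the plane be z = a·E + b·N + c.
SP-2−SP-1: 17a + 235b = 54;  SP-3−SP-1: 430a − 44b = 110.
Solving gives a = 0.27727, b = 0.20973.
Then c = 745 − a·-41 − b·239 = 706.24.
At (194, 323): z_contact = 53.79 + 67.74 + 706.24 = 827.78 m.
Depth below ground = 882.1 − 827.78 = 54.3 m.

54.3 m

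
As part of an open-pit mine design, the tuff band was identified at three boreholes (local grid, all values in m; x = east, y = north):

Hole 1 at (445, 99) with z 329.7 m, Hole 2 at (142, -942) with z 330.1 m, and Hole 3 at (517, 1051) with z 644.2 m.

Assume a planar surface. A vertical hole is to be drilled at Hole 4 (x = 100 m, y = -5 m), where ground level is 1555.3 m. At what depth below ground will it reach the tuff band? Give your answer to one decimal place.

Two edge vectors: Hole 1→Hole 2 = (-303, -1041, 0.4), Hole 1→Hole 3 = (72, 952, 314.5).
Normal n = (Hole 1→Hole 2) × (Hole 1→Hole 3) = (-327775.3, 95322.3, -213504).
So ∂z/∂x = −n_x/n_z = −1.535219 and ∂z/∂y = −n_y/n_z = 0.446466.
Intercept c from Hole 1: 329.7 + 683.17 − 44.20 = 968.67.
At (100, -5): z_contact = −153.52 − 2.23 + 968.67 = 812.92 m.
Depth below ground = 1555.3 − 812.92 = 742.4 m.

742.4 m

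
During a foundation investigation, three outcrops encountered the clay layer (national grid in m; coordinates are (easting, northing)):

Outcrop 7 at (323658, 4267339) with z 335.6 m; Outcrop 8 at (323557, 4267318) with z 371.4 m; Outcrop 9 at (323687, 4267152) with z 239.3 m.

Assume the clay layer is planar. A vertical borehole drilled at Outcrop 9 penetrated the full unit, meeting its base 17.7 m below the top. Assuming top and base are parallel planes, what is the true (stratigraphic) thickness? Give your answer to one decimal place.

Let the plane be z = a·E + b·N + c.
Outcrop 8−Outcrop 7: −101a − 21b = 35.8;  Outcrop 9−Outcrop 7: 29a − 187b = −96.3.
Solving gives a = −0.44711, b = 0.44564.
|∇z| = √(a²+b²) = 0.63127, so dip δ = arctan(0.63127) = 32.26°.
True thickness = vertical thickness × cos δ = 17.7 × cos 32.26° = 15.0 m.

15.0 m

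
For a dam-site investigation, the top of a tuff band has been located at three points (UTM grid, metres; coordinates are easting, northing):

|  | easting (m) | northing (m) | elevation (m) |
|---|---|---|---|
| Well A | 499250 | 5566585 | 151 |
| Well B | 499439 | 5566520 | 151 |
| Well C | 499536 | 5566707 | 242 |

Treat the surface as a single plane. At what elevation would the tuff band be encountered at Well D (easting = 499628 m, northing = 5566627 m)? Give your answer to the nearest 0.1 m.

222.0 m

Two edge vectors: Well A→Well B = (189, -65, 0), Well A→Well C = (286, 122, 91).
Normal n = (Well A→Well B) × (Well A→Well C) = (-5915, -17199, 41648).
So ∂z/∂easting = −n_x/n_z = 0.142023627 and ∂z/∂northing = −n_y/n_z = 0.412961007.
Intercept c from Well A: 151 − 70905.30 − 2298782.54 = −2369536.84.
At (499628, 5566627): z = 70959.0 + 2298799.9 − 2369536.84 = 222.0 m.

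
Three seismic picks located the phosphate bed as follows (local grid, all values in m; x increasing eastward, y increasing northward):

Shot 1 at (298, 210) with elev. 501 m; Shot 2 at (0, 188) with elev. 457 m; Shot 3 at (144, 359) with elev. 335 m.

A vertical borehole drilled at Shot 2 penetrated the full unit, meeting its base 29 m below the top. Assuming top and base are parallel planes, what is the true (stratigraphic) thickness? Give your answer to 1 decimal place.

Let the plane be z = a·x + b·y + c.
Shot 2−Shot 1: −298a − 22b = −44;  Shot 3−Shot 1: −154a + 149b = −166.
Solving gives a = 0.21360, b = −0.89332.
|∇z| = √(a²+b²) = 0.91851, so dip δ = arctan(0.91851) = 42.57°.
True thickness = vertical thickness × cos δ = 29 × cos 42.57° = 21.4 m.

21.4 m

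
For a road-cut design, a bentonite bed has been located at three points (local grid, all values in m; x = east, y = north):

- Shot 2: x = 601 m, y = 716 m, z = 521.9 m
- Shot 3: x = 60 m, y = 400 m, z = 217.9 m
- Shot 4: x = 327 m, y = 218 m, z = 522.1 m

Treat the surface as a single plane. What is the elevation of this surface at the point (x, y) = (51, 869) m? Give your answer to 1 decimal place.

-3.5 m

Two edge vectors: Shot 2→Shot 3 = (-541, -316, -304), Shot 2→Shot 4 = (-274, -498, 0.2).
Normal n = (Shot 2→Shot 3) × (Shot 2→Shot 4) = (-151455.2, 83404.2, 182834).
So ∂z/∂x = −n_x/n_z = 0.82838 and ∂z/∂y = −n_y/n_z = −0.45617.
Intercept c from Shot 2: 521.9 − 497.85 + 326.62 = 350.67.
At (51, 869): z = 42.2 − 396.4 + 350.67 = -3.5 m.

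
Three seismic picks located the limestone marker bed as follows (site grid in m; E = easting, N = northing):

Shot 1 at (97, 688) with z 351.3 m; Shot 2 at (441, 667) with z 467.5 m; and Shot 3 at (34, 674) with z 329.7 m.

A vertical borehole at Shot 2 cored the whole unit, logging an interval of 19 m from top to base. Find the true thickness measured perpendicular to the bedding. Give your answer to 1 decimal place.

18.0 m

Let the plane be z = a·E + b·N + c.
Shot 2−Shot 1: 344a − 21b = 116.2;  Shot 3−Shot 1: −63a − 14b = −21.6.
Solving gives a = 0.33888, b = 0.01789.
|∇z| = √(a²+b²) = 0.33935, so dip δ = arctan(0.33935) = 18.74°.
True thickness = vertical thickness × cos δ = 19 × cos 18.74° = 18.0 m.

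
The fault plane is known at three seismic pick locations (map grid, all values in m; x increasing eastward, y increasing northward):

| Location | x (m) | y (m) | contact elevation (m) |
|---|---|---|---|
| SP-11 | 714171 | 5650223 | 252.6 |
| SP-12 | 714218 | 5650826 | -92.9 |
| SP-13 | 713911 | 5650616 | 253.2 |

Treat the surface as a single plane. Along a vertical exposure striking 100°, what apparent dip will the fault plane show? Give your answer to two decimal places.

34.06°

Two edge vectors: SP-11→SP-12 = (47, 603, -345.5), SP-11→SP-13 = (-260, 393, 0.6).
Normal n = (SP-11→SP-12) × (SP-11→SP-13) = (136143.3, 89801.8, 175251).
So ∂z/∂x = −n_x/n_z = −0.77685 and ∂z/∂y = −n_y/n_z = −0.51242.
Unit vector along 100° is (sin 100°, cos 100°) = (0.9848, -0.1736).
Slope in that direction = a·(0.9848) + b·(-0.1736) = −0.67606.
Apparent dip = arctan|0.67606| = 34.06° (true dip is 42.9°, so apparent ≤ true as expected).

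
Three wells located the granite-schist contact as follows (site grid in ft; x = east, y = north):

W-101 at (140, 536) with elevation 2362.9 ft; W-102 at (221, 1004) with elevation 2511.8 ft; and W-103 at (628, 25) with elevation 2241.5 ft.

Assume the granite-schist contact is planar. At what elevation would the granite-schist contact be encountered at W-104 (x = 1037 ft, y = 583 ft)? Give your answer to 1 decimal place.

Two edge vectors: W-101→W-102 = (81, 468, 148.9), W-101→W-103 = (488, -511, -121.4).
Normal n = (W-101→W-102) × (W-101→W-103) = (19272.7, 82496.6, -269775).
So ∂z/∂x = −n_x/n_z = 0.071440 and ∂z/∂y = −n_y/n_z = 0.305798.
Intercept c from W-101: 2362.9 − 10.00 − 163.91 = 2188.99.
At (1037, 583): z = 74.1 + 178.3 + 2188.99 = 2441.4 ft.

2441.4 ft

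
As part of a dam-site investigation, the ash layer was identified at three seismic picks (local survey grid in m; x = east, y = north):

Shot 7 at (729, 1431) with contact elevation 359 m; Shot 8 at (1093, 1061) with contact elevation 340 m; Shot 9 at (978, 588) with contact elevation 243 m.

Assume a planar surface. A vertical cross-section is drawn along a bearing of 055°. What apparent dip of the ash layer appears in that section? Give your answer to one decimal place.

11.5°

Two edge vectors: Shot 7→Shot 8 = (364, -370, -19), Shot 7→Shot 9 = (249, -843, -116).
Normal n = (Shot 7→Shot 8) × (Shot 7→Shot 9) = (26903, 37493, -214722).
So ∂z/∂x = −n_x/n_z = 0.12529 and ∂z/∂y = −n_y/n_z = 0.17461.
Unit vector along 055° is (sin 55°, cos 55°) = (0.8192, 0.5736).
Slope in that direction = a·(0.8192) + b·(0.5736) = 0.20279.
Apparent dip = arctan|0.20279| = 11.5° (true dip is 12.1°, so apparent ≤ true as expected).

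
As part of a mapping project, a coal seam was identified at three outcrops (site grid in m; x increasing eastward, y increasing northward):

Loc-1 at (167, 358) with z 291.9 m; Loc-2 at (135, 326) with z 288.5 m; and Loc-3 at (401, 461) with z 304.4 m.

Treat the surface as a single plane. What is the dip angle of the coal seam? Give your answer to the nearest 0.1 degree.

5.4°

Two edge vectors: Loc-1→Loc-2 = (-32, -32, -3.4), Loc-1→Loc-3 = (234, 103, 12.5).
Normal n = (Loc-1→Loc-2) × (Loc-1→Loc-3) = (-49.8, -395.6, 4192).
So ∂z/∂x = −n_x/n_z = 0.01188 and ∂z/∂y = −n_y/n_z = 0.09437.
Gradient magnitude |∇z| = √(a² + b²) = √(0.00014 + 0.00891) = 0.09512.
True dip = arctan(0.09512) = 5.4°, dipping toward S (azimuth ≈ 187°).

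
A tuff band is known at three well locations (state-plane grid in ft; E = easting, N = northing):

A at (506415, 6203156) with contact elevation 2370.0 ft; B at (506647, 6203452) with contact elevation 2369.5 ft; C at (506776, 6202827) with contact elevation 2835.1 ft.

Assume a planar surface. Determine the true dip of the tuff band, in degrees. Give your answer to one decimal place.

43.7°

Two edge vectors: A→B = (232, 296, -0.5), A→C = (361, -329, 465.1).
Normal n = (A→B) × (A→C) = (137505.1, -108083.7, -183184).
So ∂z/∂E = −n_x/n_z = 0.75064 and ∂z/∂N = −n_y/n_z = −0.59003.
Gradient magnitude |∇z| = √(a² + b²) = √(0.56346 + 0.34813) = 0.95477.
True dip = arctan(0.95477) = 43.7°, dipping toward NW (azimuth ≈ 308°).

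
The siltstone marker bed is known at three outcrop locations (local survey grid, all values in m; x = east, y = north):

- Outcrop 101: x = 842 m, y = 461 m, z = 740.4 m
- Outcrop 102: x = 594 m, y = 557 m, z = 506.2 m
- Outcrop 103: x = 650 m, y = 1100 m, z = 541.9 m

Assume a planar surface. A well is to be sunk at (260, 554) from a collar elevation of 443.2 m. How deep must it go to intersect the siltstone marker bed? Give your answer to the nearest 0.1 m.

248.4 m

Let the plane be z = a·x + b·y + c.
Outcrop 102−Outcrop 101: −248a + 96b = −234.2;  Outcrop 103−Outcrop 101: −192a + 639b = −198.5.
Solving gives a = 0.932575, b = −0.030431.
Then c = 740.4 − a·842 − b·461 = −30.80.
At (260, 554): z_contact = 242.47 − 16.86 − 30.80 = 194.81 m.
Depth below ground = 443.2 − 194.81 = 248.4 m.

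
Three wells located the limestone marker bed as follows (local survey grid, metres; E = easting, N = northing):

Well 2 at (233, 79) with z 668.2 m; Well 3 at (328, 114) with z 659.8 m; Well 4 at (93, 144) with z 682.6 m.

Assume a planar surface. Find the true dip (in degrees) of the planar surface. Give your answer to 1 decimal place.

Let the plane be z = a·E + b·N + c.
Well 3−Well 2: 95a + 35b = −8.4;  Well 4−Well 2: −140a + 65b = 14.4.
Solving gives a = −0.09481, b = 0.01734.
Gradient magnitude |∇z| = √(a² + b²) = √(0.00899 + 0.00030) = 0.09638.
True dip = arctan(0.09638) = 5.5°, dipping toward E (azimuth ≈ 100°).

5.5°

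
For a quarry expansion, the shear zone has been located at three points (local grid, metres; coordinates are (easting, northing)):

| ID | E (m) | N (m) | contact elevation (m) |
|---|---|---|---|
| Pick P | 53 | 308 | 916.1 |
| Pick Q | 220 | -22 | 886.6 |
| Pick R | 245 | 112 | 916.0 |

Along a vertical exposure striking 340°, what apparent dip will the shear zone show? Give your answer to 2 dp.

6.22°

Two edge vectors: Pick P→Pick Q = (167, -330, -29.5), Pick P→Pick R = (192, -196, -0.1).
Normal n = (Pick P→Pick Q) × (Pick P→Pick R) = (-5749, -5647.3, 30628).
So ∂z/∂E = −n_x/n_z = 0.18770 and ∂z/∂N = −n_y/n_z = 0.18438.
Unit vector along 340° is (sin 340°, cos 340°) = (-0.3420, 0.9397).
Slope in that direction = a·(-0.3420) + b·(0.9397) = 0.10907.
Apparent dip = arctan|0.10907| = 6.22° (true dip is 14.7°, so apparent ≤ true as expected).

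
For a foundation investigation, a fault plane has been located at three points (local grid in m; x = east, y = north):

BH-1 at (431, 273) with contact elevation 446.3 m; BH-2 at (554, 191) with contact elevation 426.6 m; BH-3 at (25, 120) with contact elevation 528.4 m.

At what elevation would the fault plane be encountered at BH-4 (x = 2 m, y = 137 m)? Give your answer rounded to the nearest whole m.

532 m

Two edge vectors: BH-1→BH-2 = (123, -82, -19.7), BH-1→BH-3 = (-406, -153, 82.1).
Normal n = (BH-1→BH-2) × (BH-1→BH-3) = (-9746.3, -2100.1, -52111).
So ∂z/∂x = −n_x/n_z = −0.18703 and ∂z/∂y = −n_y/n_z = −0.04030.
Intercept c from BH-1: 446.3 + 80.61 + 11.00 = 537.91.
At (2, 137): z = −0.4 − 5.5 + 537.91 = 532.0 m.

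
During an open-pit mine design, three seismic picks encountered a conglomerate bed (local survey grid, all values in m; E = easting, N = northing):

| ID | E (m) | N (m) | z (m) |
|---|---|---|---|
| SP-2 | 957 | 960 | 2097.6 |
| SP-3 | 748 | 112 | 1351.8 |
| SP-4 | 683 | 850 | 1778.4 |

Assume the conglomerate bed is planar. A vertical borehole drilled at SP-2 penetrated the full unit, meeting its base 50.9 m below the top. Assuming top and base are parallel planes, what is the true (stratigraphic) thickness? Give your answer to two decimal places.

Two edge vectors: SP-2→SP-3 = (-209, -848, -745.8), SP-2→SP-4 = (-274, -110, -319.2).
Normal n = (SP-2→SP-3) × (SP-2→SP-4) = (188643.6, 137636.4, -209362).
So ∂z/∂E = −n_x/n_z = 0.90104 and ∂z/∂N = −n_y/n_z = 0.65741.
|∇z| = √(a²+b²) = 1.11537, so dip δ = arctan(1.11537) = 48.12°.
True thickness = vertical thickness × cos δ = 50.9 × cos 48.12° = 33.98 m.

33.98 m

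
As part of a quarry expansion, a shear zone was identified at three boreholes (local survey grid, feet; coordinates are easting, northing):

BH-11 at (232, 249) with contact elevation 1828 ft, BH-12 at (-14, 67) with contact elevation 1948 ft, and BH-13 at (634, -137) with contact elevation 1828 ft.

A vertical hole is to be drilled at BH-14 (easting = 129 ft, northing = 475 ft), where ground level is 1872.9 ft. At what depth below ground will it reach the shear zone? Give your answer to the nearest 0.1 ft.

Let the plane be z = a·easting + b·northing + c.
BH-12−BH-11: −246a − 182b = 120;  BH-13−BH-11: 402a − 386b = 0.
Solving gives a = −0.27552, b = −0.28694.
Then c = 1828 − a·232 − b·249 = 1963.37.
At (129, 475): z_contact = −35.54 − 136.30 + 1963.37 = 1791.53 ft.
Depth below ground = 1872.9 − 1791.53 = 81.4 ft.

81.4 ft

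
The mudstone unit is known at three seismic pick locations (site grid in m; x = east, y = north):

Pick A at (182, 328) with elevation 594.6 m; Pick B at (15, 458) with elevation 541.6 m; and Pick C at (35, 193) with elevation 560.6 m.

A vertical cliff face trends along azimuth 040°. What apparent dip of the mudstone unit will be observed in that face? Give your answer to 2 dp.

7.96°

Two edge vectors: Pick A→Pick B = (-167, 130, -53), Pick A→Pick C = (-147, -135, -34).
Normal n = (Pick A→Pick B) × (Pick A→Pick C) = (-11575, 2113, 41655).
So ∂z/∂x = −n_x/n_z = 0.27788 and ∂z/∂y = −n_y/n_z = −0.05073.
Unit vector along 040° is (sin 40°, cos 40°) = (0.6428, 0.7660).
Slope in that direction = a·(0.6428) + b·(0.7660) = 0.13976.
Apparent dip = arctan|0.13976| = 7.96° (true dip is 15.8°, so apparent ≤ true as expected).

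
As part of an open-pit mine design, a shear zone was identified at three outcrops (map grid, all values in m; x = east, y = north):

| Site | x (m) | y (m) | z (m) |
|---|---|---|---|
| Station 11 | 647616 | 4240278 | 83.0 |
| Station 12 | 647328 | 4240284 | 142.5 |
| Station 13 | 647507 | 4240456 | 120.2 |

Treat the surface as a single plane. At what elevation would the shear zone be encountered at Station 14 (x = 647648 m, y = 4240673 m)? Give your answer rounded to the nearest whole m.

Let the plane be z = a·x + b·y + c.
Station 12−Station 11: −288a + 6b = 59.5;  Station 13−Station 11: −109a + 178b = 37.2.
Solving gives a = −0.20485675, b = 0.08354278.
Then c = 83 − a·647616 − b·4240278 = −221493.10.
At (647648, 4240673): z = −132675.1 + 354277.6 − 221493.10 = 109.4 m.

109 m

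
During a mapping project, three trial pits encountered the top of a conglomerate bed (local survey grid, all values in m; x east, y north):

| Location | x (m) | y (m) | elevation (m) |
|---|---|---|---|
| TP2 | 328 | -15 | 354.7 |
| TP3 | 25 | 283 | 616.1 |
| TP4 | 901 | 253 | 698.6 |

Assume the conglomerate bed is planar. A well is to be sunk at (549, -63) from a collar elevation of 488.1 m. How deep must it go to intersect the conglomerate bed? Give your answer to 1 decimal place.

153.3 m

Let the plane be z = a·x + b·y + c.
TP3−TP2: −303a + 298b = 261.4;  TP4−TP2: 573a + 268b = 343.9.
Solving gives a = 0.12870, b = 1.00804.
Then c = 354.7 − a·328 − b·-15 = 327.61.
At (549, -63): z_contact = 70.66 − 63.51 + 327.61 = 334.76 m.
Depth below ground = 488.1 − 334.76 = 153.3 m.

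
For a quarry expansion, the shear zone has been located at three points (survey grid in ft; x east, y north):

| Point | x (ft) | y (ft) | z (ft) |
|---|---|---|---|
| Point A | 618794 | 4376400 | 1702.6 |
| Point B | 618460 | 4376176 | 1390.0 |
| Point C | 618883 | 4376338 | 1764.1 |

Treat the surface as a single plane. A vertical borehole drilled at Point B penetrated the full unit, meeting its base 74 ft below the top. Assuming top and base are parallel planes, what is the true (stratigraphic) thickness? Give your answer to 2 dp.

Two edge vectors: Point A→Point B = (-334, -224, -312.6), Point A→Point C = (89, -62, 61.5).
Normal n = (Point A→Point B) × (Point A→Point C) = (-33157.2, -7280.4, 40644).
So ∂z/∂x = −n_x/n_z = 0.81580 and ∂z/∂y = −n_y/n_z = 0.17913.
|∇z| = √(a²+b²) = 0.83523, so dip δ = arctan(0.83523) = 39.87°.
True thickness = vertical thickness × cos δ = 74 × cos 39.87° = 56.80 ft.

56.80 ft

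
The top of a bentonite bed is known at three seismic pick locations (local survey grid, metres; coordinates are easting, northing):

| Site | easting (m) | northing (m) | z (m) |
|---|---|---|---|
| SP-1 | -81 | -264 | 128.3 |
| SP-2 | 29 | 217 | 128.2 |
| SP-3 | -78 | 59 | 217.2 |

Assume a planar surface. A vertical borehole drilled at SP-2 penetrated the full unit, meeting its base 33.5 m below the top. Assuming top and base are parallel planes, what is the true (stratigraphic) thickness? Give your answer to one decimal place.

20.5 m

Two edge vectors: SP-1→SP-2 = (110, 481, -0.1), SP-1→SP-3 = (3, 323, 88.9).
Normal n = (SP-1→SP-2) × (SP-1→SP-3) = (42793.2, -9779.3, 34087).
So ∂z/∂easting = −n_x/n_z = −1.25541 and ∂z/∂northing = −n_y/n_z = 0.28689.
|∇z| = √(a²+b²) = 1.28777, so dip δ = arctan(1.28777) = 52.17°.
True thickness = vertical thickness × cos δ = 33.5 × cos 52.17° = 20.5 m.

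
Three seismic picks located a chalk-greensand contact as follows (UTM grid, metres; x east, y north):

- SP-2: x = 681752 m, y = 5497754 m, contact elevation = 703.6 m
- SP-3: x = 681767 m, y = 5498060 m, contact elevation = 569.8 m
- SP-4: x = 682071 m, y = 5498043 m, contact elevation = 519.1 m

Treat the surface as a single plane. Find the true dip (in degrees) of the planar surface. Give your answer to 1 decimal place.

Let the plane be z = a·x + b·y + c.
SP-3−SP-2: 15a + 306b = −133.8;  SP-4−SP-2: 319a + 289b = −184.5.
Solving gives a = −0.19071, b = −0.42791.
Gradient magnitude |∇z| = √(a² + b²) = √(0.03637 + 0.18310) = 0.46848.
True dip = arctan(0.46848) = 25.1°, dipping toward NNE (azimuth ≈ 024°).

25.1°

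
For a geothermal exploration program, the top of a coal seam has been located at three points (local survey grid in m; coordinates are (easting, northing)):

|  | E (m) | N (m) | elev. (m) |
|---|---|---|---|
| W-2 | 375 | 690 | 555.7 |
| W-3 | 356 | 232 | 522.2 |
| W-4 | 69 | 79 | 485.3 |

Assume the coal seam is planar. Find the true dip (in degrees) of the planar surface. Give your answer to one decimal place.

Let the plane be z = a·E + b·N + c.
W-3−W-2: −19a − 458b = −33.5;  W-4−W-2: −306a − 611b = −70.4.
Solving gives a = 0.09160, b = 0.06934.
Gradient magnitude |∇z| = √(a² + b²) = √(0.00839 + 0.00481) = 0.11489.
True dip = arctan(0.11489) = 6.6°, dipping toward SW (azimuth ≈ 233°).

6.6°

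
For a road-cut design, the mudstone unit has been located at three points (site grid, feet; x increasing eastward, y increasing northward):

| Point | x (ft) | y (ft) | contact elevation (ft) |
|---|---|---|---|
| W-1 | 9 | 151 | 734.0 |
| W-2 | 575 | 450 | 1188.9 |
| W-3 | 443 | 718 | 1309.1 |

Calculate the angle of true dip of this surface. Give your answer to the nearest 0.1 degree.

38.9°

Two edge vectors: W-1→W-2 = (566, 299, 454.9), W-1→W-3 = (434, 567, 575.1).
Normal n = (W-1→W-2) × (W-1→W-3) = (-85973.4, -128080, 191156).
So ∂z/∂x = −n_x/n_z = 0.44976 and ∂z/∂y = −n_y/n_z = 0.67003.
Gradient magnitude |∇z| = √(a² + b²) = √(0.20228 + 0.44894) = 0.80698.
True dip = arctan(0.80698) = 38.9°, dipping toward SW (azimuth ≈ 214°).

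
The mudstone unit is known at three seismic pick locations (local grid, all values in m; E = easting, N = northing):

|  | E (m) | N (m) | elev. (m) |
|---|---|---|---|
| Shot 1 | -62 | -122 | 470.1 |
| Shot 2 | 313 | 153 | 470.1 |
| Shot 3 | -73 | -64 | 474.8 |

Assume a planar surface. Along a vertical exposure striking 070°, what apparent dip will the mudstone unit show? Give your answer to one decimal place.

1.4°

Two edge vectors: Shot 1→Shot 2 = (375, 275, 0), Shot 1→Shot 3 = (-11, 58, 4.7).
Normal n = (Shot 1→Shot 2) × (Shot 1→Shot 3) = (1292.5, -1762.5, 24775).
So ∂z/∂E = −n_x/n_z = −0.05217 and ∂z/∂N = −n_y/n_z = 0.07114.
Unit vector along 070° is (sin 70°, cos 70°) = (0.9397, 0.3420).
Slope in that direction = a·(0.9397) + b·(0.3420) = −0.02469.
Apparent dip = arctan|0.02469| = 1.4° (true dip is 5.0°, so apparent ≤ true as expected).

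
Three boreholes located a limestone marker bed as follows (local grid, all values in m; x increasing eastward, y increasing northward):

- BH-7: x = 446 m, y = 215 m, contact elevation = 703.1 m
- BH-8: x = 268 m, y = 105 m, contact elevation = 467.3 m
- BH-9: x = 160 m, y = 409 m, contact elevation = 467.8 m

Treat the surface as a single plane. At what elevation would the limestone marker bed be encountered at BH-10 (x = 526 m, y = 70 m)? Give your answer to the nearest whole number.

Let the plane be z = a·x + b·y + c.
BH-8−BH-7: −178a − 110b = −235.8;  BH-9−BH-7: −286a + 194b = −235.3.
Solving gives a = 1.08541, b = 0.38725.
Then c = 703.1 − a·446 − b·215 = 135.75.
At (526, 70): z = 570.9 + 27.1 + 135.75 = 733.8 m.

734 m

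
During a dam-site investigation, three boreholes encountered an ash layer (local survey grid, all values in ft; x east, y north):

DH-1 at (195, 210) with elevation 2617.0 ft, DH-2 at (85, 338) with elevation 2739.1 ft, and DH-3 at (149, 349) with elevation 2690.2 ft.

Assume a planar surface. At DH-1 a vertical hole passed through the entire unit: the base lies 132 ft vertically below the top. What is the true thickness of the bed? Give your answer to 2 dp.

100.62 ft

Let the plane be z = a·x + b·y + c.
DH-2−DH-1: −110a + 128b = 122.1;  DH-3−DH-1: −46a + 139b = 73.2.
Solving gives a = −0.80858, b = 0.25903.
|∇z| = √(a²+b²) = 0.84906, so dip δ = arctan(0.84906) = 40.33°.
True thickness = vertical thickness × cos δ = 132 × cos 40.33° = 100.62 ft.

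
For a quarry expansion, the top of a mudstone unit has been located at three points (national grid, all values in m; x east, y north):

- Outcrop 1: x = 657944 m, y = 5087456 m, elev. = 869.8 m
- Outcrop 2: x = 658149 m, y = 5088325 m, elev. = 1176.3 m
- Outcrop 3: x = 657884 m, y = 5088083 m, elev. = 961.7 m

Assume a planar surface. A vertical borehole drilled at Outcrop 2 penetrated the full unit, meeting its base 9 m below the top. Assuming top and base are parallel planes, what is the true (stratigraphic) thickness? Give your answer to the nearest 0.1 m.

Let the plane be z = a·x + b·y + c.
Outcrop 2−Outcrop 1: 205a + 869b = 306.5;  Outcrop 3−Outcrop 1: −60a + 627b = 91.9.
Solving gives a = 0.62164, b = 0.20606.
|∇z| = √(a²+b²) = 0.65490, so dip δ = arctan(0.65490) = 33.22°.
True thickness = vertical thickness × cos δ = 9 × cos 33.22° = 7.5 m.

7.5 m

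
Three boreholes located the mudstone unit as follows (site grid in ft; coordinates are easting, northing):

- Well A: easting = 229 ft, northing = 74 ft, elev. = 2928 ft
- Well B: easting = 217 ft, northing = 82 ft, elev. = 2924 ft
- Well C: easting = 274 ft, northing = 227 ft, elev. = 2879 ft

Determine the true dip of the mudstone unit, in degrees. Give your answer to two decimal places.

Two edge vectors: Well A→Well B = (-12, 8, -4), Well A→Well C = (45, 153, -49).
Normal n = (Well A→Well B) × (Well A→Well C) = (220, -768, -2196).
So ∂z/∂easting = −n_x/n_z = 0.10018 and ∂z/∂northing = −n_y/n_z = −0.34973.
Gradient magnitude |∇z| = √(a² + b²) = √(0.01004 + 0.12231) = 0.36379.
True dip = arctan(0.36379) = 19.99°, dipping toward NNW (azimuth ≈ 344°).

19.99°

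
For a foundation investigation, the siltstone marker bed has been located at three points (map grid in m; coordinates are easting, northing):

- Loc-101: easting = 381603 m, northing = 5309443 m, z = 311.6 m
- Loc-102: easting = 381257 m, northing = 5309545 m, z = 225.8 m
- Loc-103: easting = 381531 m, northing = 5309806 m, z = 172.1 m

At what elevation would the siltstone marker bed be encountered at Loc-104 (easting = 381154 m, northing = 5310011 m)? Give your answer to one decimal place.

45.2 m

Two edge vectors: Loc-101→Loc-102 = (-346, 102, -85.8), Loc-101→Loc-103 = (-72, 363, -139.5).
Normal n = (Loc-101→Loc-102) × (Loc-101→Loc-103) = (16916.4, -42089.4, -118254).
So ∂z/∂easting = −n_x/n_z = 0.143051398 and ∂z/∂northing = −n_y/n_z = −0.355923690.
Intercept c from Loc-101: 311.6 − 54588.84 + 1889756.54 = 1835479.30.
At (381154, 5310011): z = 54524.6 − 1889958.7 + 1835479.30 = 45.2 m.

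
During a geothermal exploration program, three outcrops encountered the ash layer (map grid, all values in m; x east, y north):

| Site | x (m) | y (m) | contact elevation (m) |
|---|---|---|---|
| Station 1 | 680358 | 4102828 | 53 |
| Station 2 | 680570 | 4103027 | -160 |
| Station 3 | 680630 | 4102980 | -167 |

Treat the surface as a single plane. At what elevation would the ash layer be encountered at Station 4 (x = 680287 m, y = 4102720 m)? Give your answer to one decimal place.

Let the plane be z = a·x + b·y + c.
Station 2−Station 1: 212a + 199b = −213;  Station 3−Station 1: 272a + 152b = −220.
Solving gives a = −0.520635500, b = −0.515704894.
Then c = 53 − a·680358 − b·4102828 = 2470120.01.
At (680287, 4102720): z = −354181.6 − 2115792.8 + 2470120.01 = 145.7 m.

145.7 m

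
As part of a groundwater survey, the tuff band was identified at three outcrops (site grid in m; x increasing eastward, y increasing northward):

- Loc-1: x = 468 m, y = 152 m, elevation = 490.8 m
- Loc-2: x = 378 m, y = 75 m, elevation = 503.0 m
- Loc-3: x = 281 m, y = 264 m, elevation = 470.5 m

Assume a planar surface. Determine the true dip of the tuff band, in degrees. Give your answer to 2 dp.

Let the plane be z = a·x + b·y + c.
Loc-2−Loc-1: −90a − 77b = 12.2;  Loc-3−Loc-1: −187a + 112b = −20.3.
Solving gives a = 0.00804, b = −0.16783.
Gradient magnitude |∇z| = √(a² + b²) = √(0.00006 + 0.02817) = 0.16803.
True dip = arctan(0.16803) = 9.54°, dipping toward N (azimuth ≈ 357°).

9.54°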